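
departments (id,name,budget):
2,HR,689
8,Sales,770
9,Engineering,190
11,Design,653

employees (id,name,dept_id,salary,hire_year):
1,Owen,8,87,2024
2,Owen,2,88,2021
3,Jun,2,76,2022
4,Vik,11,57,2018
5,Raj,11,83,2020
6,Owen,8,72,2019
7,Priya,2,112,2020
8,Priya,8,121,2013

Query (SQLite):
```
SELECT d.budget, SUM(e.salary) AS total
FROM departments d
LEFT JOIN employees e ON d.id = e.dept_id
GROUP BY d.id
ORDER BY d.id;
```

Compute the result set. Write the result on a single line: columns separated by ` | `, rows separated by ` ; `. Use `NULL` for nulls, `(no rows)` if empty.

689 | 276 ; 770 | 280 ; 190 | NULL ; 653 | 140

LEFT JOIN keeps every departments row; unmatched ones get NULL for employees columns.
Group by departments.id and compute SUM(e.salary). SUM over an all-NULL group is NULL.
  2: ids {2, 3, 7} → SUM(e.salary)=276
  8: ids {1, 6, 8} → SUM(e.salary)=280
  9: ids {—} → SUM(e.salary)=NULL
  11: ids {4, 5} → SUM(e.salary)=140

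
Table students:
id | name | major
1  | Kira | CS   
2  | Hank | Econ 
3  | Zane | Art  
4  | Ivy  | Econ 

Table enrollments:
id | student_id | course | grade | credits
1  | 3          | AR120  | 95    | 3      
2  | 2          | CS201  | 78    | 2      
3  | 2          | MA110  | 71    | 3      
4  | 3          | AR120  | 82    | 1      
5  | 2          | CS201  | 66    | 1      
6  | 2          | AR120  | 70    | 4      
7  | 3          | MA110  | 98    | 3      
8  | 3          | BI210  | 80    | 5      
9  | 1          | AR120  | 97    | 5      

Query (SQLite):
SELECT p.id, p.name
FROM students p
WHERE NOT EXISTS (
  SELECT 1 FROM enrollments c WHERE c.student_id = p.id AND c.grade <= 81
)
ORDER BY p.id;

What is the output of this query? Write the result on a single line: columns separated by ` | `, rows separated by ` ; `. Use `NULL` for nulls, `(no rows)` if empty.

For each students row, check whether any enrollments with matching student_id has grade <= 81.
Keep rows where that is false.

1 | Kira ; 4 | Ivy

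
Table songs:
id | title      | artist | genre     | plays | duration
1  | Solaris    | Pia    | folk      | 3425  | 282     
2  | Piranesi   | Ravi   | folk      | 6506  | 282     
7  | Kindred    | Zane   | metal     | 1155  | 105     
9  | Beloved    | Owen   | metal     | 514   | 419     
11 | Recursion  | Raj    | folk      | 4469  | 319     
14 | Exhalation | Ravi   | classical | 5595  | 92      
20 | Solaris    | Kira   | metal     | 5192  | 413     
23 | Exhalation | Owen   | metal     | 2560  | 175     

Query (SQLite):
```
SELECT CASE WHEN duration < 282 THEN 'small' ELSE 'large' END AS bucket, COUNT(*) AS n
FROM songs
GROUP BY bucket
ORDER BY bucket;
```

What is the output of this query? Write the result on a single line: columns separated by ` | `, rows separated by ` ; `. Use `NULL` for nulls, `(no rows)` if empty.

large | 5 ; small | 3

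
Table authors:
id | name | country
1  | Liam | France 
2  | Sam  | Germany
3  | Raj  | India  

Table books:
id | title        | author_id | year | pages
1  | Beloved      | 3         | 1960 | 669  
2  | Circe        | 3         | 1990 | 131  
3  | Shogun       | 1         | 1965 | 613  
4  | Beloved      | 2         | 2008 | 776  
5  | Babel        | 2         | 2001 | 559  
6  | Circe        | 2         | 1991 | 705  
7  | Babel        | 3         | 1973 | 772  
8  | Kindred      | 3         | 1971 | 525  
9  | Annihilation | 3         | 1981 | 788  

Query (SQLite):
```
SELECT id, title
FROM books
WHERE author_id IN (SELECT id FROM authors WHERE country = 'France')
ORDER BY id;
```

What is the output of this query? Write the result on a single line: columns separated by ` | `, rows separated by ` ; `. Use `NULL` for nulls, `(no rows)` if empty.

Inner query: authors.id where country = 'France'.
Outer: keep books rows whose author_id is in that set.
Inner query → {1}

3 | Shogun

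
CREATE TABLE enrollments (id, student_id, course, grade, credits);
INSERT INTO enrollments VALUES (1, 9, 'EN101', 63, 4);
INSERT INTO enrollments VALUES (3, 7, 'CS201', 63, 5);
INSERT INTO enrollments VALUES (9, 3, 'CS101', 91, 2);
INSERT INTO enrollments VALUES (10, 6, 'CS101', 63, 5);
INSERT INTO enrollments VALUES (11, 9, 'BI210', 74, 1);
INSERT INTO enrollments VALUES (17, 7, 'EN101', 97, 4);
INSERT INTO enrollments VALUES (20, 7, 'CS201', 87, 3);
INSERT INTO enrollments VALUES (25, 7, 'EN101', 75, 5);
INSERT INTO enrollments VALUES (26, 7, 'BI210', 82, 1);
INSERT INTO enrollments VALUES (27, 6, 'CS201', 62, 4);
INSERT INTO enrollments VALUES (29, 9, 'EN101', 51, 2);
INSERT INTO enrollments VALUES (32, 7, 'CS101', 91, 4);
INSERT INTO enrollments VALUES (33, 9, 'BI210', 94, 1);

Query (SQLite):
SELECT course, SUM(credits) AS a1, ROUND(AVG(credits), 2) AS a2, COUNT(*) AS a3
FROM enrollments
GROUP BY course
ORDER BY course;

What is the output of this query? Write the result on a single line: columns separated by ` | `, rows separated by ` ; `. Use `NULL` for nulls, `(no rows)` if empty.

BI210 | 3 | 1 | 3 ; CS101 | 11 | 3.67 | 3 ; CS201 | 12 | 4 | 3 ; EN101 | 15 | 3.75 | 4

Group enrollments by course.
Per group compute: SUM(credits), ROUND(AVG(credits), 2), COUNT(*).
  BI210: ids {11, 26, 33} → SUM(credits)=3, ROUND(AVG(credits), 2)=1, COUNT(*)=3
  CS101: ids {9, 10, 32} → SUM(credits)=11, ROUND(AVG(credits), 2)=3.67, COUNT(*)=3
  CS201: ids {3, 20, 27} → SUM(credits)=12, ROUND(AVG(credits), 2)=4, COUNT(*)=3
  EN101: ids {1, 17, 25, 29} → SUM(credits)=15, ROUND(AVG(credits), 2)=3.75, COUNT(*)=4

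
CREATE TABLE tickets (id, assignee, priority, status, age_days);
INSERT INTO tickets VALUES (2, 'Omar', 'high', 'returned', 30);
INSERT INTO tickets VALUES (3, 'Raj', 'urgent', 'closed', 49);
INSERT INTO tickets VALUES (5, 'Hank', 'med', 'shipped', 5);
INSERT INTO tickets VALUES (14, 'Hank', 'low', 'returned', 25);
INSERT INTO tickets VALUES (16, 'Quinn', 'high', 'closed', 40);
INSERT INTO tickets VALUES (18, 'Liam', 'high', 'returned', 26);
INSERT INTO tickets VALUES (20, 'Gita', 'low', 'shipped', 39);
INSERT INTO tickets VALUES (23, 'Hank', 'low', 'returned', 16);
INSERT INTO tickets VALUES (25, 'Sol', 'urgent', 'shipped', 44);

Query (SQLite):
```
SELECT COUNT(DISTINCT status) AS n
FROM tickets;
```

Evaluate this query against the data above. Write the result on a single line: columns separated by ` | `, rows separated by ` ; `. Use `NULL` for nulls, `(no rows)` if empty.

3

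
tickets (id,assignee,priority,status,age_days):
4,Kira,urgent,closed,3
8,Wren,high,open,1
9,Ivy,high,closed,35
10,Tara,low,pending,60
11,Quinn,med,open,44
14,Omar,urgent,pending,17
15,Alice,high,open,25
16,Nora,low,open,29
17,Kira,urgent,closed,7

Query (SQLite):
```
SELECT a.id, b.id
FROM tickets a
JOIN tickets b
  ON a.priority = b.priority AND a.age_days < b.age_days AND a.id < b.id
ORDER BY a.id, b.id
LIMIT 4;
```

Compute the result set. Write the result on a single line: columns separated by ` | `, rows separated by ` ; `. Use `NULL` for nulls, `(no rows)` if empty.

Pairs (a,b) with same priority, a.age_days < b.age_days, a.id < b.id.
priority groups: high:{8,9,15} low:{10,16} med:{11} urgent:{4,14,17}
Ordered by (a.id, b.id); first 4.

4 | 14 ; 4 | 17 ; 8 | 9 ; 8 | 15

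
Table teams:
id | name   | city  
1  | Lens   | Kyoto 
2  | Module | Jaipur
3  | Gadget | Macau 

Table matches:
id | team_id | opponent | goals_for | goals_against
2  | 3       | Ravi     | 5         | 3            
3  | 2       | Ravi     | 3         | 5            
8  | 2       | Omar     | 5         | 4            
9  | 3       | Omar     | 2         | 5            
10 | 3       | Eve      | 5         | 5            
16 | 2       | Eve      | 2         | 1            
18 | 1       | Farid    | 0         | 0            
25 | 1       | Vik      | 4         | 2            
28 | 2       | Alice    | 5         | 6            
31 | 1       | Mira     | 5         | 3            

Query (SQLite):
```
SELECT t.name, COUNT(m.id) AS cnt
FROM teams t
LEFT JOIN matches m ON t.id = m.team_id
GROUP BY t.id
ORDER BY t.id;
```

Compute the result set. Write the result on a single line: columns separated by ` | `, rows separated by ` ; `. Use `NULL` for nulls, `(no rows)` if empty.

Lens | 3 ; Module | 4 ; Gadget | 3

LEFT JOIN keeps every teams row; unmatched ones get NULL for matches columns.
Group by teams.id and compute COUNT(m.id). COUNT(col) of an all-NULL group is 0.
  1: ids {18, 25, 31} → COUNT(m.id)=3
  2: ids {3, 8, 16, 28} → COUNT(m.id)=4
  3: ids {2, 9, 10} → COUNT(m.id)=3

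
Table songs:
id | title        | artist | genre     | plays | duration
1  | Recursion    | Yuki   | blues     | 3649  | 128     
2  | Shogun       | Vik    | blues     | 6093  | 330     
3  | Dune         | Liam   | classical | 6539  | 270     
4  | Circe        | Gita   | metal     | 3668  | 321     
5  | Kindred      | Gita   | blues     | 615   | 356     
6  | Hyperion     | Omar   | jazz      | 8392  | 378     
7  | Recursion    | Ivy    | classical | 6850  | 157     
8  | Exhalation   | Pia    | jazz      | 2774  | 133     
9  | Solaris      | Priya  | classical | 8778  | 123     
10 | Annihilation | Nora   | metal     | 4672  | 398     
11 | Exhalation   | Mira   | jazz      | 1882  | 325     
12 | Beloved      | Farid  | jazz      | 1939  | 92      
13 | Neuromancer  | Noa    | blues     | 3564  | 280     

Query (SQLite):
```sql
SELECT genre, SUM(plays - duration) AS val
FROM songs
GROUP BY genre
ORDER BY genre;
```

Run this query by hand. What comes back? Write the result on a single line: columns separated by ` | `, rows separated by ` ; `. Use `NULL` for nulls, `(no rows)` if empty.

blues | 12827 ; classical | 21617 ; jazz | 14059 ; metal | 7621

For each row compute plays - duration.
Group by genre; take SUM of the expression per group.
  blues: ids {1, 2, 5, 13} → SUM(plays - duration)=12827
  classical: ids {3, 7, 9} → SUM(plays - duration)=21617
  jazz: ids {6, 8, 11, 12} → SUM(plays - duration)=14059
  metal: ids {4, 10} → SUM(plays - duration)=7621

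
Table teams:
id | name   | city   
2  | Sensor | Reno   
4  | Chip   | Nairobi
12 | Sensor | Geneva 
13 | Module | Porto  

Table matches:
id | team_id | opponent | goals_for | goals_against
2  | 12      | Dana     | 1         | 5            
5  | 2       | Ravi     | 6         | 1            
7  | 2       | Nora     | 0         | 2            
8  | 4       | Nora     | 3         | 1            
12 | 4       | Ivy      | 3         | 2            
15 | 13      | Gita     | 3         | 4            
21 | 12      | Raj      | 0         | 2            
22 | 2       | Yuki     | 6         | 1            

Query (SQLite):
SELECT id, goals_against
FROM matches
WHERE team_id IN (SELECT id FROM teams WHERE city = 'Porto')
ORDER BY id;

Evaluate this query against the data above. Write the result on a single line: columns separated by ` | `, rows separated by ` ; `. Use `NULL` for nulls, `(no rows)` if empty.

15 | 4

Inner query: teams.id where city = 'Porto'.
Outer: keep matches rows whose team_id is in that set.
Inner query → {13}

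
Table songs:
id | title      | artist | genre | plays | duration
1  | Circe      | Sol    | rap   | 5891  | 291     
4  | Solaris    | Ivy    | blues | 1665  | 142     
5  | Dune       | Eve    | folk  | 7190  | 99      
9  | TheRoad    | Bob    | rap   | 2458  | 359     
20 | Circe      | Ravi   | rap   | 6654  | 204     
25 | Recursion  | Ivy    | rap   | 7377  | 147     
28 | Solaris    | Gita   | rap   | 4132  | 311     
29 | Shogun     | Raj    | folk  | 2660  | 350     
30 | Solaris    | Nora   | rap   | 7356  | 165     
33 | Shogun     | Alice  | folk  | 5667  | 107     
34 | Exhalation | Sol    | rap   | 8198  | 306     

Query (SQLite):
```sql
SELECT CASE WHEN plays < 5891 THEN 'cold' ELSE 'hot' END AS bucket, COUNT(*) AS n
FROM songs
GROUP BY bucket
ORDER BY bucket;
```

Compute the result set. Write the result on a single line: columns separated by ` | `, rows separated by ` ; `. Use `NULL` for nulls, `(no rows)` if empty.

cold | 5 ; hot | 6

Bucket rows by plays < 5891 → 'cold' else 'hot'; count each bucket.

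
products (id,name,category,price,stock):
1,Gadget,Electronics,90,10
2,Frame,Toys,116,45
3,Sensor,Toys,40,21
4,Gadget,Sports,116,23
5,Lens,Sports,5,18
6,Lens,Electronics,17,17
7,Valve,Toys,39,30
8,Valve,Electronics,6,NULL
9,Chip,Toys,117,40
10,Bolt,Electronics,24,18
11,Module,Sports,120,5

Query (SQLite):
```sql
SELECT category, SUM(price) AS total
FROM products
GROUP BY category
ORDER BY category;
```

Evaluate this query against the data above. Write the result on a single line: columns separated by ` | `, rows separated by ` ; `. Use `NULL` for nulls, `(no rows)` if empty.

Partition products by category; compute SUM(price) within each group.
  Electronics: ids {1, 6, 8, 10} → SUM(price)=137
  Sports: ids {4, 5, 11} → SUM(price)=241
  Toys: ids {2, 3, 7, 9} → SUM(price)=312

Electronics | 137 ; Sports | 241 ; Toys | 312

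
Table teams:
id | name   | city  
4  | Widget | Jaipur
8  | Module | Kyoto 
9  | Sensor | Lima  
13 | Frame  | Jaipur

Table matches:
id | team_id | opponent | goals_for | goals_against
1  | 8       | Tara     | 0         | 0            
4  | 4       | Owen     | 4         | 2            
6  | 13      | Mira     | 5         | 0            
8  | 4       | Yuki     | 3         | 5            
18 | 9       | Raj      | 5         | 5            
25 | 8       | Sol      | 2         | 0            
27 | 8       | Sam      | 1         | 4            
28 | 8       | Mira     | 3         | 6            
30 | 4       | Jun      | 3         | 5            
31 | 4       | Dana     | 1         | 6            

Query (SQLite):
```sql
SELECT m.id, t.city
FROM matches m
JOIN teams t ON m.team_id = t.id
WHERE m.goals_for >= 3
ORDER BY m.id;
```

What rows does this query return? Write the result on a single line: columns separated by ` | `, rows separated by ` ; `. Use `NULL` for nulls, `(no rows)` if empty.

4 | Jaipur ; 6 | Jaipur ; 8 | Jaipur ; 18 | Lima ; 28 | Kyoto ; 30 | Jaipur

Each matches row matches the teams row where team_id = teams.id.
Then keep rows with m.goals_for >= 3.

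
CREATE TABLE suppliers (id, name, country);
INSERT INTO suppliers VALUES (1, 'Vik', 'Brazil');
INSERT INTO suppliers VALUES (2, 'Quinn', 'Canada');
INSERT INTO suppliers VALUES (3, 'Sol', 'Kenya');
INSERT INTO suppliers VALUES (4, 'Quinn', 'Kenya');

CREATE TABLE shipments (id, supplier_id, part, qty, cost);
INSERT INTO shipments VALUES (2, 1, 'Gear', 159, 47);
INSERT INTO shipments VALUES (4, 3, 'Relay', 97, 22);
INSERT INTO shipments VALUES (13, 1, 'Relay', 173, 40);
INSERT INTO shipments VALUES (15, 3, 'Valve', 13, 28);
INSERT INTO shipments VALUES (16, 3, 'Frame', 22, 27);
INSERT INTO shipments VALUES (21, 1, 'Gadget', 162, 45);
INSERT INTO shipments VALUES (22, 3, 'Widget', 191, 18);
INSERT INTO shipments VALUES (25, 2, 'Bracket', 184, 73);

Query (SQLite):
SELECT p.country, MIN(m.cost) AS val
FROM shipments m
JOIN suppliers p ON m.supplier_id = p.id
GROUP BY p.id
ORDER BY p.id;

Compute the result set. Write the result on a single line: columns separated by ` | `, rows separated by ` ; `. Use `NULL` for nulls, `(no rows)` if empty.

Join each shipments row to its suppliers via supplier_id.
Group joined rows by suppliers.id; compute MIN(m.cost) per group.
  1: ids {2, 13, 21} → MIN(m.cost)=40
  2: ids {25} → MIN(m.cost)=73
  3: ids {4, 15, 16, 22} → MIN(m.cost)=18

Brazil | 40 ; Canada | 73 ; Kenya | 18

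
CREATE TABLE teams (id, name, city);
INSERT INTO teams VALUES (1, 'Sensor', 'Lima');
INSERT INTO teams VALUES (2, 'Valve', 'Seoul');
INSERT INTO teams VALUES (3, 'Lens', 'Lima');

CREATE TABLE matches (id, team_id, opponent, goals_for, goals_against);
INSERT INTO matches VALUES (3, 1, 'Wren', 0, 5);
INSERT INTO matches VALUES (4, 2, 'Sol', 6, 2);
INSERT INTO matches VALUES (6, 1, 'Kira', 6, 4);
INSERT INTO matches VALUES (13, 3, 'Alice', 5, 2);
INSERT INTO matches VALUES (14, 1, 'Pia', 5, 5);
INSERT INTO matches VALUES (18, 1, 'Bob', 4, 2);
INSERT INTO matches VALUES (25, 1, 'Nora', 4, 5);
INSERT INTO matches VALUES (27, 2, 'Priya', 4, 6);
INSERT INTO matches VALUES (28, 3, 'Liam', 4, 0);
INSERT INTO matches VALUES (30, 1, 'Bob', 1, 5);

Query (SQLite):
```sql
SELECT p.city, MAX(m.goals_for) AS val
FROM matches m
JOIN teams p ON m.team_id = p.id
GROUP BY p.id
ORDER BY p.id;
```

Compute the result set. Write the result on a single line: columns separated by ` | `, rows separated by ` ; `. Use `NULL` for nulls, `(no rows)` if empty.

Lima | 6 ; Seoul | 6 ; Lima | 5

Join each matches row to its teams via team_id.
Group joined rows by teams.id; compute MAX(m.goals_for) per group.
  1: ids {3, 6, 14, 18, 25, 30} → MAX(m.goals_for)=6
  2: ids {4, 27} → MAX(m.goals_for)=6
  3: ids {13, 28} → MAX(m.goals_for)=5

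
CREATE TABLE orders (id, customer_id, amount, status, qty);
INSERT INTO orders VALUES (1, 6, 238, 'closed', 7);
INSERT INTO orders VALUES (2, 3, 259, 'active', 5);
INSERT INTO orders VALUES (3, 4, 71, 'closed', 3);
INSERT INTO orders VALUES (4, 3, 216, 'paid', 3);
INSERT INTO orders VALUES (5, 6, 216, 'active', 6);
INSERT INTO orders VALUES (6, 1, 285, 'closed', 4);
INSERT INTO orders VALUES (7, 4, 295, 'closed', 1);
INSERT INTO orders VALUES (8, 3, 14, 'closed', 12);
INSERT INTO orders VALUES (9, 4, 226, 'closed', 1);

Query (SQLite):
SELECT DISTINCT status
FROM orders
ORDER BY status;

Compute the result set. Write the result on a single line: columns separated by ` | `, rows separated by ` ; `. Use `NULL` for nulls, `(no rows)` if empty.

active ; closed ; paid

Collect distinct status values from orders.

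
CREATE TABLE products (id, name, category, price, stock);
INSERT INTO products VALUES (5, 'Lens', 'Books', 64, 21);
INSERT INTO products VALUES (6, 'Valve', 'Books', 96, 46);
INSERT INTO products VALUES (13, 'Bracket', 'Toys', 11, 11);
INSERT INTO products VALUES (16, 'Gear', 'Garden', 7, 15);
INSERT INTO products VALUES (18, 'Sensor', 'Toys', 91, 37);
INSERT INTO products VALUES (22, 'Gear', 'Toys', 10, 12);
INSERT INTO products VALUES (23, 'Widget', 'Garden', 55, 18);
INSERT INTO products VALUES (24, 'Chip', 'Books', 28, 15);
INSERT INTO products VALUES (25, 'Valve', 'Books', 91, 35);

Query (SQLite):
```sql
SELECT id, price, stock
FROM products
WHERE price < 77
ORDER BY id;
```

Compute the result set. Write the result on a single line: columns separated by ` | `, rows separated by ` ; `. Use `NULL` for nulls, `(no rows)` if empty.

price < 77: ids {5, 13, 16, 22, 23, 24}

5 | 64 | 21 ; 13 | 11 | 11 ; 16 | 7 | 15 ; 22 | 10 | 12 ; 23 | 55 | 18 ; 24 | 28 | 15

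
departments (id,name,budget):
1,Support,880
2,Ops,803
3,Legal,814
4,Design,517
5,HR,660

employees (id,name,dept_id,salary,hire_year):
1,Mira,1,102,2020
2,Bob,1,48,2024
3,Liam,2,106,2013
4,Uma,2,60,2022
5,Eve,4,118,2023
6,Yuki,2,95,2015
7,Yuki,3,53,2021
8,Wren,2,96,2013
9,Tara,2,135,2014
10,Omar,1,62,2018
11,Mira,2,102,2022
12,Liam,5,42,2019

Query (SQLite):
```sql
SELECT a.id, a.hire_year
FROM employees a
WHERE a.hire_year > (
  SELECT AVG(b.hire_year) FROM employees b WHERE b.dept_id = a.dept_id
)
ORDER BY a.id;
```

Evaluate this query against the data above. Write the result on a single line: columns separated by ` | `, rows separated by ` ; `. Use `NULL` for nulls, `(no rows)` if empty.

2 | 2024 ; 4 | 2022 ; 11 | 2022

For each employees row a, compute AVG(hire_year) over rows sharing a.dept_id.
Keep row a if a.hire_year > that per-group AVG.
  dept_id=1: AVG(hire_year) = 2020.666667
  dept_id=2: AVG(hire_year) = 2016.5
  dept_id=3: AVG(hire_year) = 2021.0
  dept_id=4: AVG(hire_year) = 2023.0
  dept_id=5: AVG(hire_year) = 2019.0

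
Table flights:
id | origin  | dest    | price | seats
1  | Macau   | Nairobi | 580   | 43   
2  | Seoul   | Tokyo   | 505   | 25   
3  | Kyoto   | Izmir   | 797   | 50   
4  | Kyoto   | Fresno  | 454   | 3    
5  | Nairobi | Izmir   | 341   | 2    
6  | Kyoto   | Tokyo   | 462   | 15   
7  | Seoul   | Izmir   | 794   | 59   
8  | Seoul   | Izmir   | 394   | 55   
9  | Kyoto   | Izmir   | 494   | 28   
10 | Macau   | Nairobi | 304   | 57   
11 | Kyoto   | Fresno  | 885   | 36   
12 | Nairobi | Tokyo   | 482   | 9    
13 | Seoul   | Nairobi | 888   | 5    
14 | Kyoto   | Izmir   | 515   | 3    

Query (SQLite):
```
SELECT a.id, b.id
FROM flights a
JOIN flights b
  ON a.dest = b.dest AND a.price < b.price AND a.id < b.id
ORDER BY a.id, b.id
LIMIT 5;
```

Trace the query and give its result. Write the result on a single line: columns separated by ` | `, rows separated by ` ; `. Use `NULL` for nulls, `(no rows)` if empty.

Pairs (a,b) with same dest, a.price < b.price, a.id < b.id.
dest groups: Fresno:{4,11} Izmir:{3,5,7,8,9,14} Nairobi:{1,10,13} Tokyo:{2,6,12}
Ordered by (a.id, b.id); first 5.

1 | 13 ; 4 | 11 ; 5 | 7 ; 5 | 8 ; 5 | 9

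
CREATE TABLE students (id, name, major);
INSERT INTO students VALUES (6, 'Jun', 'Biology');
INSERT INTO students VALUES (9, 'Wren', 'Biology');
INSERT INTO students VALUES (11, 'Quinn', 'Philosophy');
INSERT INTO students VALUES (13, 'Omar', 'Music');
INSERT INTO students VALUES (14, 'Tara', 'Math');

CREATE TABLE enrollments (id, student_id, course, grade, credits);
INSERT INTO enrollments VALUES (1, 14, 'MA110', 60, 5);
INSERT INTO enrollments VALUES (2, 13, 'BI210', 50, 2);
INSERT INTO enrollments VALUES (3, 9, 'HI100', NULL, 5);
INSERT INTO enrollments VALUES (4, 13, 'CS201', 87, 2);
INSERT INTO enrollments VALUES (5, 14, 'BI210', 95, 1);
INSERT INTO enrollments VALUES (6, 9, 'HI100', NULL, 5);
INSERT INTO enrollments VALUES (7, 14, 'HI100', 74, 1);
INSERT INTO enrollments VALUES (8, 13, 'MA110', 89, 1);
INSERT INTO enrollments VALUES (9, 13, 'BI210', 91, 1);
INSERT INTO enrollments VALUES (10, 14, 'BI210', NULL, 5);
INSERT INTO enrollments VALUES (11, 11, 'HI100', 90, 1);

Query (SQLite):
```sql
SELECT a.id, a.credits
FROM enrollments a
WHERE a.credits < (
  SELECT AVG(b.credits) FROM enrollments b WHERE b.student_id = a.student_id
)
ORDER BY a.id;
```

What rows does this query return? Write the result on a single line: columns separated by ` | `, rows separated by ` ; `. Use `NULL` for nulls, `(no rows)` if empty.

5 | 1 ; 7 | 1 ; 8 | 1 ; 9 | 1

For each enrollments row a, compute AVG(credits) over rows sharing a.student_id.
Keep row a if a.credits < that per-group AVG.
  student_id=9: AVG(credits) = 5.0
  student_id=11: AVG(credits) = 1.0
  student_id=13: AVG(credits) = 1.5
  student_id=14: AVG(credits) = 3.0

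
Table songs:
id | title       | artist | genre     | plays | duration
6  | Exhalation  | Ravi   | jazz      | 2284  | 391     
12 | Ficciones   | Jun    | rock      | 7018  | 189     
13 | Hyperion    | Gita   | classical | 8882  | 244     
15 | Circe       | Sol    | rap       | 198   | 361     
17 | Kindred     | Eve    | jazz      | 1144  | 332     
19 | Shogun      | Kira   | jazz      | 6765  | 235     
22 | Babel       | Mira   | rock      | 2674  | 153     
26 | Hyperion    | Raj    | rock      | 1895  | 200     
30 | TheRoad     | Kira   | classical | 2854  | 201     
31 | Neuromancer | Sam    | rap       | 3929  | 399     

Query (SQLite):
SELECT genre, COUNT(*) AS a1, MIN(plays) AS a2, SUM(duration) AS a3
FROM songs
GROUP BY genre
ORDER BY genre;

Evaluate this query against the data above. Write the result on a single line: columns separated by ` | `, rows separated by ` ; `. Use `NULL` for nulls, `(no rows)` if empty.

classical | 2 | 2854 | 445 ; jazz | 3 | 1144 | 958 ; rap | 2 | 198 | 760 ; rock | 3 | 1895 | 542

Group songs by genre.
Per group compute: COUNT(*), MIN(plays), SUM(duration).
  classical: ids {13, 30} → COUNT(*)=2, MIN(plays)=2854, SUM(duration)=445
  jazz: ids {6, 17, 19} → COUNT(*)=3, MIN(plays)=1144, SUM(duration)=958
  rap: ids {15, 31} → COUNT(*)=2, MIN(plays)=198, SUM(duration)=760
  rock: ids {12, 22, 26} → COUNT(*)=3, MIN(plays)=1895, SUM(duration)=542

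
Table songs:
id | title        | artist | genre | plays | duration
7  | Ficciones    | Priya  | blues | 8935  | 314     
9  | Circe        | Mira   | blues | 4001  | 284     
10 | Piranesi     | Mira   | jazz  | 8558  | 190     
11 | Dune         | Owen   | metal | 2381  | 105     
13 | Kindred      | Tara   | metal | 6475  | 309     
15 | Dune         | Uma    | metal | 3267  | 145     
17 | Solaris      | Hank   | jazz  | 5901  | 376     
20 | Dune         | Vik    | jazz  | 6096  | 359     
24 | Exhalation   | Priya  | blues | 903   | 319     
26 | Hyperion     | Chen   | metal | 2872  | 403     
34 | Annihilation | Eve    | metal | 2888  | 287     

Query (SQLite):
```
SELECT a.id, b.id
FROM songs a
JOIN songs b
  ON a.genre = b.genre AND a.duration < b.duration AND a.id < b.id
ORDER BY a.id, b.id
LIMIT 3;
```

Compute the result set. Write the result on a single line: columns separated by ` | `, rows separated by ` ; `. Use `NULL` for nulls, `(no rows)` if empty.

Pairs (a,b) with same genre, a.duration < b.duration, a.id < b.id.
genre groups: blues:{7,9,24} jazz:{10,17,20} metal:{11,13,15,26,34}
Ordered by (a.id, b.id); first 3.

7 | 24 ; 9 | 24 ; 10 | 17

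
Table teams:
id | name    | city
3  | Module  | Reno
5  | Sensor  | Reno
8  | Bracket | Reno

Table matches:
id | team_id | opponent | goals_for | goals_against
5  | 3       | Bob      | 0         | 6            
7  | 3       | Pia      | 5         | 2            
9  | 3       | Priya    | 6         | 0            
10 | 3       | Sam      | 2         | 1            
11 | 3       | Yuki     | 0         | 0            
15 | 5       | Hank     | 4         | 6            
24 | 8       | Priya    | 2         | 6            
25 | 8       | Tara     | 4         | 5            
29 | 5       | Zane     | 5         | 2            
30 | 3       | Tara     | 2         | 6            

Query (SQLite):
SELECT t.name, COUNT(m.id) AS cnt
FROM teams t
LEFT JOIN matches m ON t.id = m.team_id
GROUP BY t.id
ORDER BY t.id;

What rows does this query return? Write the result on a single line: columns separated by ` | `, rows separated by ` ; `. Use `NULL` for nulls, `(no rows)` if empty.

Module | 6 ; Sensor | 2 ; Bracket | 2

LEFT JOIN keeps every teams row; unmatched ones get NULL for matches columns.
Group by teams.id and compute COUNT(m.id). COUNT(col) of an all-NULL group is 0.
  3: ids {5, 7, 9, 10, 11, 30} → COUNT(m.id)=6
  5: ids {15, 29} → COUNT(m.id)=2
  8: ids {24, 25} → COUNT(m.id)=2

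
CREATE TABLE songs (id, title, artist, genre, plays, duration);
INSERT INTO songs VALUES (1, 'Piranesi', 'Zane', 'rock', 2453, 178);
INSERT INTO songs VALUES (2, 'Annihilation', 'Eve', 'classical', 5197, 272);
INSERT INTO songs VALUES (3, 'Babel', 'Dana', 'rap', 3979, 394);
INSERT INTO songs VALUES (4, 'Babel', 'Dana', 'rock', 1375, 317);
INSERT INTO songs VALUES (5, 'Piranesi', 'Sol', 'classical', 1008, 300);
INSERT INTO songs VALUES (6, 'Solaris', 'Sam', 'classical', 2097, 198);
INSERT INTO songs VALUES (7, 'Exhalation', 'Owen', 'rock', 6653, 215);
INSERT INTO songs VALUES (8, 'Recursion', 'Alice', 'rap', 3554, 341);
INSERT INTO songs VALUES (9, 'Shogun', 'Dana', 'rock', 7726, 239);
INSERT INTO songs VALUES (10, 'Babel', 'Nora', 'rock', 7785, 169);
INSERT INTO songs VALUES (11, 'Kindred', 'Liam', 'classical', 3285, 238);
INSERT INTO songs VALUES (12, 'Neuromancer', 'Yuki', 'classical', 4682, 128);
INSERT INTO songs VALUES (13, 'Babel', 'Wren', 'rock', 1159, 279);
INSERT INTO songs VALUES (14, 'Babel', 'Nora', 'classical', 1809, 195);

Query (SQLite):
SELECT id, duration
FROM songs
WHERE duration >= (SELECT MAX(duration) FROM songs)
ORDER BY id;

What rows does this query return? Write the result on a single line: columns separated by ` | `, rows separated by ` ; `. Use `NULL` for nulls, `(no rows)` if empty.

3 | 394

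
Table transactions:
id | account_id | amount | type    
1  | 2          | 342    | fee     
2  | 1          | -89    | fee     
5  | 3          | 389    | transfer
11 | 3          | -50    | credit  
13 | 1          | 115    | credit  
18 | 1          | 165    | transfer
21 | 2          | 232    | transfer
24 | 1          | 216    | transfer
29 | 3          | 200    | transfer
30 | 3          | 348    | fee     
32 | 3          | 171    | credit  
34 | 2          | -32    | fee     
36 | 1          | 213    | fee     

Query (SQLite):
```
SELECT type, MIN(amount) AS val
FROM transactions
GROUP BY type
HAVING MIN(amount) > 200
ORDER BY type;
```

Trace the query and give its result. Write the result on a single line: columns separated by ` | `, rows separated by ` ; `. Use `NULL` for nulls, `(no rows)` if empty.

(no rows)

Partition transactions by type; compute MIN(amount) within each group.
HAVING: keep groups where MIN(amount) > 200.
  credit: ids {11, 13, 32} → MIN(amount)=-50
  fee: ids {1, 2, 30, 34, 36} → MIN(amount)=-89
  transfer: ids {5, 18, 21, 24, 29} → MIN(amount)=165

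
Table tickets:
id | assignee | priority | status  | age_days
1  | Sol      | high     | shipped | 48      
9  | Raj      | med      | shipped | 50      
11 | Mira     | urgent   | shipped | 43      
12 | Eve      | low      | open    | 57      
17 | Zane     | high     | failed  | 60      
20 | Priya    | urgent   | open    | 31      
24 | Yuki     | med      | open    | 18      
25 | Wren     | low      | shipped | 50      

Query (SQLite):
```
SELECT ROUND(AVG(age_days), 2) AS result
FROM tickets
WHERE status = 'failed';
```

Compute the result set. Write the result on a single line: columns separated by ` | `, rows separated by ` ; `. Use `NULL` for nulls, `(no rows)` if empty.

Rows where status='failed' → age_days values: [60].
AVG = 60 / 1 (rounded to 2 dp).

60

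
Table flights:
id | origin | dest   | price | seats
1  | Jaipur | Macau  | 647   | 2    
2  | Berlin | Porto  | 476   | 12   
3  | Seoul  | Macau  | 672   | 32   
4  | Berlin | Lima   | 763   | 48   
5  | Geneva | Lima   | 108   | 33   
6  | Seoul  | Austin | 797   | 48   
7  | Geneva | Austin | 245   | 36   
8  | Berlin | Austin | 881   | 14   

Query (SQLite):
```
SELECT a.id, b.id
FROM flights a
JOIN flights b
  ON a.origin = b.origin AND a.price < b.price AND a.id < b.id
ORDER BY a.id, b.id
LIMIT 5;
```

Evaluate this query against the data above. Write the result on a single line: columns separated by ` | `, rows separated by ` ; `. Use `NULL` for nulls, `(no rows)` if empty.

Pairs (a,b) with same origin, a.price < b.price, a.id < b.id.
origin groups: Berlin:{2,4,8} Geneva:{5,7} Jaipur:{1} Seoul:{3,6}
Ordered by (a.id, b.id); first 5.

2 | 4 ; 2 | 8 ; 3 | 6 ; 4 | 8 ; 5 | 7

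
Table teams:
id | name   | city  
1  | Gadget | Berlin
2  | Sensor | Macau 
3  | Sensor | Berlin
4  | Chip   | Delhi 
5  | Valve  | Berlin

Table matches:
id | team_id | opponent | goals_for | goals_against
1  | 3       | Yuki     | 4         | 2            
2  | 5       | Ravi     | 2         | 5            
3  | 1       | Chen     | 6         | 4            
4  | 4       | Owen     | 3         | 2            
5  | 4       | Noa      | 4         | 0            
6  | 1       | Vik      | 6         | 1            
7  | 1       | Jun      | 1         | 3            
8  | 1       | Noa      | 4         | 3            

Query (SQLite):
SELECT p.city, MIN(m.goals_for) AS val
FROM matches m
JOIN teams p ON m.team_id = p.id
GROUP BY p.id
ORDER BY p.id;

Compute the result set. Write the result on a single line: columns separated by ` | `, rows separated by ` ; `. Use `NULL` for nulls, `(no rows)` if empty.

Berlin | 1 ; Berlin | 4 ; Delhi | 3 ; Berlin | 2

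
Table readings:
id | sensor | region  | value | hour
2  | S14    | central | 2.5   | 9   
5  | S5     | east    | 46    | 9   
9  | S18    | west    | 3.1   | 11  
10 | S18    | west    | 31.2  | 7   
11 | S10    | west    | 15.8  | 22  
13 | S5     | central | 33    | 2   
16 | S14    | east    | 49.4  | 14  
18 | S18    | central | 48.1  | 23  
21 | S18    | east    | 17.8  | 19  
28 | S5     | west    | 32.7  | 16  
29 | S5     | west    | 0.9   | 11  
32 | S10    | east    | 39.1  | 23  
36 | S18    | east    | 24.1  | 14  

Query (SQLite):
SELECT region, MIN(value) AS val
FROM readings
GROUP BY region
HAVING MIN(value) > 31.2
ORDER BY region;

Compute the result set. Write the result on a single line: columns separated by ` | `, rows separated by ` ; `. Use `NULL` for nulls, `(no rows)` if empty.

Partition readings by region; compute MIN(value) within each group.
HAVING: keep groups where MIN(value) > 31.2.
  central: ids {2, 13, 18} → MIN(value)=2.5
  east: ids {5, 16, 21, 32, 36} → MIN(value)=17.8
  west: ids {9, 10, 11, 28, 29} → MIN(value)=0.9

(no rows)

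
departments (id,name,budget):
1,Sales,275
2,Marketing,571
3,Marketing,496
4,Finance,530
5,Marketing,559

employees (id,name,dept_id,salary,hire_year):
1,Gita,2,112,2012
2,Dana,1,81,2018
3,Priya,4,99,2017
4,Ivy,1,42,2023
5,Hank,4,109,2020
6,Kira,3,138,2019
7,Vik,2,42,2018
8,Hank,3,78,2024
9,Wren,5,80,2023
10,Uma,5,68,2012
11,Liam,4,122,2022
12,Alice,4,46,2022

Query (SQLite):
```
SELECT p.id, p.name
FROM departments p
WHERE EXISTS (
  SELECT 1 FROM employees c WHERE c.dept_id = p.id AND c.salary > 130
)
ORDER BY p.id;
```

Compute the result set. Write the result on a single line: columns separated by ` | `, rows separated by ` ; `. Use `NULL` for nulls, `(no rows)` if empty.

For each departments row, check whether any employees with matching dept_id has salary > 130.
Keep rows where that is true.

3 | Marketing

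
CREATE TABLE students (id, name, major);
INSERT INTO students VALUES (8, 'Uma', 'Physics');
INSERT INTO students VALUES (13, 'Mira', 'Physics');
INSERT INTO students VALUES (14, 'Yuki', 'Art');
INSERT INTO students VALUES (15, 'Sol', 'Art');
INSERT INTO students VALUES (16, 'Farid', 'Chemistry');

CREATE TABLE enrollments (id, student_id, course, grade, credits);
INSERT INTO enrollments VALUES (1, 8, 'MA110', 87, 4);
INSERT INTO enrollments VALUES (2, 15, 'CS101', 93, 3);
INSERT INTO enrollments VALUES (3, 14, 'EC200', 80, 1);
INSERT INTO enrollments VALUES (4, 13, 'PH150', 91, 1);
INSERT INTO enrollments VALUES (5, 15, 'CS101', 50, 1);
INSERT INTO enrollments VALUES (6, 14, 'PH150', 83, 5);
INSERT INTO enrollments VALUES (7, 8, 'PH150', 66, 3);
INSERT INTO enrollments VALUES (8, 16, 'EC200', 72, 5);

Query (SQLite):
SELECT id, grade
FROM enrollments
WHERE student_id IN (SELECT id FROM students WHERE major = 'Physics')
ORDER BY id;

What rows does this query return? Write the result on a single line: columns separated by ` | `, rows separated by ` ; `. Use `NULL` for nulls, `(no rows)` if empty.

1 | 87 ; 4 | 91 ; 7 | 66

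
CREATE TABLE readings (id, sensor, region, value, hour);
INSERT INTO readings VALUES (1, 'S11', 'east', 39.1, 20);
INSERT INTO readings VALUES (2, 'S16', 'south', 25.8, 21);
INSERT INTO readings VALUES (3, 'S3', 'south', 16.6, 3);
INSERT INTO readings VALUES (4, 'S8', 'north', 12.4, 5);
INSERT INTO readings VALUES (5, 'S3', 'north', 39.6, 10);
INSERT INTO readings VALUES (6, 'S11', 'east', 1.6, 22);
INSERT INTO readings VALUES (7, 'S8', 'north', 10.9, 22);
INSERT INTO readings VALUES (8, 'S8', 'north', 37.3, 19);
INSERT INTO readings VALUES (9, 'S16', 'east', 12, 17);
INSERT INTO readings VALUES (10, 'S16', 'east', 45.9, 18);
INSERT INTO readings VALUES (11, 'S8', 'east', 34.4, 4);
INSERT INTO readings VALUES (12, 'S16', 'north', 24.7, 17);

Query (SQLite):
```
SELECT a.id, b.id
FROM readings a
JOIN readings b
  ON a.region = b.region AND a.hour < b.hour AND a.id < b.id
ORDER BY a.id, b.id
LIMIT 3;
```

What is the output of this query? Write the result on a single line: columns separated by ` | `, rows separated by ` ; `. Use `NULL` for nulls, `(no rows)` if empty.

Pairs (a,b) with same region, a.hour < b.hour, a.id < b.id.
region groups: east:{1,6,9,10,11} north:{4,5,7,8,12} south:{2,3}
Ordered by (a.id, b.id); first 3.

1 | 6 ; 4 | 5 ; 4 | 7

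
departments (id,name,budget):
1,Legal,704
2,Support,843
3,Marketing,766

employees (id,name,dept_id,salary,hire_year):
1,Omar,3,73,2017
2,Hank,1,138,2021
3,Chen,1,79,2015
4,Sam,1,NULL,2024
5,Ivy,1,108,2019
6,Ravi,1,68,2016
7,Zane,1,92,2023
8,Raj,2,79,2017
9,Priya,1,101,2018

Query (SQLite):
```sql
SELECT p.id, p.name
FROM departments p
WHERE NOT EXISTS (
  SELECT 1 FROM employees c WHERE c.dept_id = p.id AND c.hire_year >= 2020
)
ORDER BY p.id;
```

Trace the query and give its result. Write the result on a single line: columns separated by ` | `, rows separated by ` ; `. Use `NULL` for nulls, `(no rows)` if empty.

2 | Support ; 3 | Marketing

For each departments row, check whether any employees with matching dept_id has hire_year >= 2020.
Keep rows where that is false.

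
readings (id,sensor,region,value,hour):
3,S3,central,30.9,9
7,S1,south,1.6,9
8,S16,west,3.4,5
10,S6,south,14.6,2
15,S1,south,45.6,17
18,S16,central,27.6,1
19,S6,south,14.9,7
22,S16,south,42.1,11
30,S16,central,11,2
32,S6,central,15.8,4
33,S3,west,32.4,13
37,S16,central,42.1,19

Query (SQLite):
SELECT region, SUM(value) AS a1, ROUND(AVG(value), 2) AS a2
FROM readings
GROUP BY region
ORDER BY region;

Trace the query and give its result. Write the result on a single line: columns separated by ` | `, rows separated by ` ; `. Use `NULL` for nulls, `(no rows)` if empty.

central | 127.4 | 25.48 ; south | 118.8 | 23.76 ; west | 35.8 | 17.9

Group readings by region.
Per group compute: SUM(value), ROUND(AVG(value), 2).
  central: ids {3, 18, 30, 32, 37} → SUM(value)=127.4, ROUND(AVG(value), 2)=25.48
  south: ids {7, 10, 15, 19, 22} → SUM(value)=118.8, ROUND(AVG(value), 2)=23.76
  west: ids {8, 33} → SUM(value)=35.8, ROUND(AVG(value), 2)=17.9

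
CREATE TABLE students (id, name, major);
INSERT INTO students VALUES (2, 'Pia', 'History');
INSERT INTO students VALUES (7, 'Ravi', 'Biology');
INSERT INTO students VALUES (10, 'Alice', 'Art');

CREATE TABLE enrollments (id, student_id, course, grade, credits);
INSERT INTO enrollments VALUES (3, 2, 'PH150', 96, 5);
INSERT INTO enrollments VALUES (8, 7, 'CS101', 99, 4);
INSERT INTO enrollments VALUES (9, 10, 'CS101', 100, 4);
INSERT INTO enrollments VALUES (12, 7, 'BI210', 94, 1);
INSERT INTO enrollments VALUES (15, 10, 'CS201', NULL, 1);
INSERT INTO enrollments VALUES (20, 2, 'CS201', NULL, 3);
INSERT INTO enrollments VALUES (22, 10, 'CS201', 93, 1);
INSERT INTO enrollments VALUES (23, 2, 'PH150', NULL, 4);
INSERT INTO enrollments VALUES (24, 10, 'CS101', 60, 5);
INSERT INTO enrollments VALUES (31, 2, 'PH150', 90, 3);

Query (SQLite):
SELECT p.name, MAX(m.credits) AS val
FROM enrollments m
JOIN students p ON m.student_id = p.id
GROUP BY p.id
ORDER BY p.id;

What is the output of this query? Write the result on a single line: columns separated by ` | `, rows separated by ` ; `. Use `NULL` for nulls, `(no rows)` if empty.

Pia | 5 ; Ravi | 4 ; Alice | 5

Join each enrollments row to its students via student_id.
Group joined rows by students.id; compute MAX(m.credits) per group.
  2: ids {3, 20, 23, 31} → MAX(m.credits)=5
  7: ids {8, 12} → MAX(m.credits)=4
  10: ids {9, 15, 22, 24} → MAX(m.credits)=5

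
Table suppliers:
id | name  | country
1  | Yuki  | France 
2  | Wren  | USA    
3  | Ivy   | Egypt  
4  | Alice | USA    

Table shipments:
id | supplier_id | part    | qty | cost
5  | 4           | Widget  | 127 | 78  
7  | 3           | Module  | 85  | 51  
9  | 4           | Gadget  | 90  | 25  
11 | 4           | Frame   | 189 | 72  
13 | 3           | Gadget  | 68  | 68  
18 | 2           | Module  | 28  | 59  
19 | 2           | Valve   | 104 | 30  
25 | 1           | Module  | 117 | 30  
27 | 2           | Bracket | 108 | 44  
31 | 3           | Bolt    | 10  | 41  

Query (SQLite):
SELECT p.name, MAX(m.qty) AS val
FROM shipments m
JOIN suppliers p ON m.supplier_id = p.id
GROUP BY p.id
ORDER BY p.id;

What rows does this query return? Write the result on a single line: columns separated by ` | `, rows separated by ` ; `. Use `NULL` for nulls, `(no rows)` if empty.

Yuki | 117 ; Wren | 108 ; Ivy | 85 ; Alice | 189

Join each shipments row to its suppliers via supplier_id.
Group joined rows by suppliers.id; compute MAX(m.qty) per group.
  1: ids {25} → MAX(m.qty)=117
  2: ids {18, 19, 27} → MAX(m.qty)=108
  3: ids {7, 13, 31} → MAX(m.qty)=85
  4: ids {5, 9, 11} → MAX(m.qty)=189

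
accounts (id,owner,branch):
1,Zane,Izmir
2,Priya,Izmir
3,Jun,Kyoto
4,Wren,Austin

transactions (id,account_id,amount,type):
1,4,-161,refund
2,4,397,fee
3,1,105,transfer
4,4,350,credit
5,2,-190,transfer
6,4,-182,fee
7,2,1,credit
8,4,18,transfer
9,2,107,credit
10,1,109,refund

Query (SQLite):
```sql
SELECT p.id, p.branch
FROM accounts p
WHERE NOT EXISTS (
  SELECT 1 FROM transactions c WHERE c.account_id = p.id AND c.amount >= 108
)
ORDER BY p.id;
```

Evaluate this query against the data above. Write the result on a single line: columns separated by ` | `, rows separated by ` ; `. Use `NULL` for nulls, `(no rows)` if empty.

2 | Izmir ; 3 | Kyoto

For each accounts row, check whether any transactions with matching account_id has amount >= 108.
Keep rows where that is false.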